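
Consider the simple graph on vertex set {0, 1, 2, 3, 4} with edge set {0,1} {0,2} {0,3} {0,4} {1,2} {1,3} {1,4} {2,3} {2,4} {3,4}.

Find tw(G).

A width-4 tree decomposition is:
Bags: B1 = {0, 1, 2, 3, 4}
Tree: (single bag)
With just one bag of size 5, the width is 5 − 1 = 4, so tw(G) ≤ 4. For the lower bound, the 5 vertices {0, 1, 2, 3, 4} are pairwise adjacent, and any tree decomposition puts a clique entirely inside one bag — forcing width ≥ 4. Hence tw(G) = 4 exactly.

4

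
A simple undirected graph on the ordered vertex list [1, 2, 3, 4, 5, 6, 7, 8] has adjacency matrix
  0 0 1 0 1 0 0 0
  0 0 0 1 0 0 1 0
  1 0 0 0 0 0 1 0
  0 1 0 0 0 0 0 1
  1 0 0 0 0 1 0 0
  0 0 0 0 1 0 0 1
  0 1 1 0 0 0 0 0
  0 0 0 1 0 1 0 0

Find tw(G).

A width-2 tree decomposition is:
Bags: B1 = {5, 6, 8}  B2 = {1, 5, 8}  B3 = {1, 3, 8}  B4 = {3, 7, 8}  B5 = {2, 7, 8}  B6 = {2, 4, 8}
Tree: B1–B2, B2–B3, B3–B4, B4–B5, B5–B6
Every bag has size at most 3, so the width is 3 − 1 = 2 and tw(G) ≤ 2. The edges 8–6–5–1–3–7–2–4–8 form a cycle, so G is not a tree and its treewidth is at least 2. Combining the bounds, tw(G) = 2.

2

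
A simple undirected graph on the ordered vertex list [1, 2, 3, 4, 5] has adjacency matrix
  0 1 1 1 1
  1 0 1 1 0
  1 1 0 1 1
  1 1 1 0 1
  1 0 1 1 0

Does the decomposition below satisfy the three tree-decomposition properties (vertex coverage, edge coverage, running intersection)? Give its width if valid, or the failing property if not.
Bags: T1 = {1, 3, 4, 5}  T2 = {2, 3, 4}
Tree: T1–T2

A tree decomposition must satisfy three properties: every vertex lies in some bag; for every edge, both endpoints lie together in some bag; and for every vertex, the bags containing it form a connected subtree. Here edge (1,2) lies in no bag, so the decomposition is invalid.

No — edge (1,2) lies in no bag.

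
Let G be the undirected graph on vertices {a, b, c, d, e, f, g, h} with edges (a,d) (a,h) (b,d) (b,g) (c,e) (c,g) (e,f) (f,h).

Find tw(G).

2

A width-2 tree decomposition is:
Bags: B1 = {b, d, g}  B2 = {a, d, g}  B3 = {a, g, h}  B4 = {f, g, h}  B5 = {e, f, g}  B6 = {c, e, g}
Tree: B1–B2, B2–B3, B3–B4, B4–B5, B5–B6
The largest bag has 3 vertices, giving width 2; this decomposition certifies tw(G) ≤ 2. The edges g–b–d–a–h–f–e–c–g form a cycle, so G is not a tree and its treewidth is at least 2. Combining the bounds, tw(G) = 2.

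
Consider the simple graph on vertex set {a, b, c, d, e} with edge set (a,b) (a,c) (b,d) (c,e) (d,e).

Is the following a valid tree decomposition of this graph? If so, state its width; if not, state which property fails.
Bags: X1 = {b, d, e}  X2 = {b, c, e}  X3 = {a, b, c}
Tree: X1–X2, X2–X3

Yes; width 2.

Vertex coverage: the bags together contain {a, b, c, d, e}, the full vertex set. Edge coverage: each edge of G has both endpoints in at least one bag. Running intersection: for every vertex, the bags containing it form a connected subtree. All three properties hold, so this is a valid tree decomposition of width max|bag| − 1 = 2, and hence tw(G) ≤ 2.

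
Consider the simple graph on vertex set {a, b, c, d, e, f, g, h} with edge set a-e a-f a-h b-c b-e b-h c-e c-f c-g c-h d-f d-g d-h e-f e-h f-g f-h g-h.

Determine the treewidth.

A width-3 tree decomposition is:
Bags: B1 = {a, e, f, h}  B2 = {c, e, f, h}  B3 = {c, f, g, h}  B4 = {b, c, e, h}  B5 = {d, f, g, h}
Tree: B1–B2, B2–B3, B2–B4, B3–B5
Every bag has size at most 4, so the width is 4 − 1 = 3 and tw(G) ≤ 3. On the other hand G contains the 4-clique {d, f, g, h}. A clique must lie in a single bag of any decomposition, so no decomposition can have width below 3. Hence tw(G) = 3 exactly.

3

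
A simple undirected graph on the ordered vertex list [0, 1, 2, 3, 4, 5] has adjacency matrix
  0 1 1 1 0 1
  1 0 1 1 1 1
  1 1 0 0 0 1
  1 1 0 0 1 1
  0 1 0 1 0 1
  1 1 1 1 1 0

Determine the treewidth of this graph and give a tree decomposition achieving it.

The largest bag has 4 vertices, giving width 3; this decomposition certifies tw(G) ≤ 3. For the lower bound, the 4 vertices {0, 1, 2, 5} are pairwise adjacent, and any tree decomposition puts a clique entirely inside one bag — forcing width ≥ 3. Combining the bounds, tw(G) = 3.

Treewidth 3.
One such decomposition:
Bags: B1 = {0, 1, 3, 5}  B2 = {1, 3, 4, 5}  B3 = {0, 1, 2, 5}
Tree: B1–B2, B1–B3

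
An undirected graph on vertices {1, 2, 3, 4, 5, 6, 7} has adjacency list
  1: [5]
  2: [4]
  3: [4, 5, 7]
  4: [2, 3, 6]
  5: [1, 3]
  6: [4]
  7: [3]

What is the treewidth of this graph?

1

A width-1 tree decomposition is:
Bags: B1 = {3, 5}  B2 = {1, 5}  B3 = {3, 4}  B4 = {2, 4}  B5 = {4, 6}  B6 = {3, 7}
Tree: B1–B2, B1–B3, B3–B4, B3–B5, B1–B6
Each bag holds 2 vertices, so the decomposition has width 1, which upper-bounds the treewidth. Any graph with an edge has treewidth ≥ 1, and G has the edge 3–5. The upper and lower bounds meet at 1, so that is the treewidth.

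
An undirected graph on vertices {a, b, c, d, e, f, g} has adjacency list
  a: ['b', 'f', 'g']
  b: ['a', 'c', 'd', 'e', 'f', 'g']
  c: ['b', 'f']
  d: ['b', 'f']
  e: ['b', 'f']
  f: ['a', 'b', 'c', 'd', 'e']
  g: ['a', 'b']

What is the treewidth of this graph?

A width-2 tree decomposition is:
Bags: B1 = {b, d, f}  B2 = {a, b, f}  B3 = {a, b, g}  B4 = {b, e, f}  B5 = {b, c, f}
Tree: B1–B2, B2–B3, B2–B4, B4–B5
The largest bag has 3 vertices, giving width 2; this decomposition certifies tw(G) ≤ 2. Conversely, {a, b, g} is a clique of size 3, and the vertices of any clique must share a bag in every tree decomposition; so some bag has ≥ 3 vertices and tw(G) ≥ 2. Hence tw(G) = 2 exactly.

2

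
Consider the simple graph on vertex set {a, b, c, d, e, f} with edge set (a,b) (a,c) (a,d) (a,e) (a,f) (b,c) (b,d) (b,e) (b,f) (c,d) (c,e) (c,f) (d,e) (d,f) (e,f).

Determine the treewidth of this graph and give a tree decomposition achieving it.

Treewidth 5.
Bags: B1 = {a, b, c, d, e, f}
Tree: (single bag)

A single bag containing all 6 vertices is trivially a valid decomposition of width 5. On the other hand G contains the 6-clique {a, b, c, d, e, f}. A clique must lie in a single bag of any decomposition, so no decomposition can have width below 5. Hence tw(G) = 5 exactly.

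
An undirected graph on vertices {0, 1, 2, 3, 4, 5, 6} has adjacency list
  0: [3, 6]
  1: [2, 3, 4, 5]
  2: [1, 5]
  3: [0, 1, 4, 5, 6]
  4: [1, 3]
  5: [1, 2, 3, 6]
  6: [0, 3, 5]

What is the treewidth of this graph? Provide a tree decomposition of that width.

Treewidth 2.
One optimal decomposition is:
Bags: B1 = {1, 3, 5}  B2 = {3, 5, 6}  B3 = {1, 2, 5}  B4 = {1, 3, 4}  B5 = {0, 3, 6}
Tree: B1–B2, B1–B3, B1–B4, B2–B5

The largest bag has 3 vertices, giving width 2; this decomposition certifies tw(G) ≤ 2. On the other hand G contains the 3-clique {1, 2, 5}. A clique must lie in a single bag of any decomposition, so no decomposition can have width below 2. Combining the bounds, tw(G) = 2.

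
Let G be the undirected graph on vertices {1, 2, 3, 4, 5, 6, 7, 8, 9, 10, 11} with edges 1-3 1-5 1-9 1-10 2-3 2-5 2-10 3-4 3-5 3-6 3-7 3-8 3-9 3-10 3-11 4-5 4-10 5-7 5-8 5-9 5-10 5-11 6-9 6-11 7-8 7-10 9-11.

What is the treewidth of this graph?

3

A width-3 tree decomposition is:
Bags: B1 = {1, 3, 5, 10}  B2 = {3, 4, 5, 10}  B3 = {2, 3, 5, 10}  B4 = {3, 5, 7, 10}  B5 = {3, 5, 7, 8}  B6 = {1, 3, 5, 9}  B7 = {3, 5, 9, 11}  B8 = {3, 6, 9, 11}
Tree: B1–B2, B1–B3, B3–B4, B4–B5, B1–B6, B6–B7, B7–B8
Every bag has size at most 4, so the width is 4 − 1 = 3 and tw(G) ≤ 3. On the other hand G contains the 4-clique {3, 5, 7, 8}. A clique must lie in a single bag of any decomposition, so no decomposition can have width below 3. Hence tw(G) = 3 exactly.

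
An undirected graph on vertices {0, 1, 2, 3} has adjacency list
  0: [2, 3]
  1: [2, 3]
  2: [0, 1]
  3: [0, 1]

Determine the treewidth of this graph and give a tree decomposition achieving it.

Every bag has size at most 3, so the width is 3 − 1 = 2 and tw(G) ≤ 2. The edges 0–3–1–2–0 form a cycle, so G is not a tree and its treewidth is at least 2. Combining the bounds, tw(G) = 2.

Treewidth 2.
One such decomposition:
Bags: B1 = {0, 1, 3}  B2 = {0, 1, 2}
Tree: B1–B2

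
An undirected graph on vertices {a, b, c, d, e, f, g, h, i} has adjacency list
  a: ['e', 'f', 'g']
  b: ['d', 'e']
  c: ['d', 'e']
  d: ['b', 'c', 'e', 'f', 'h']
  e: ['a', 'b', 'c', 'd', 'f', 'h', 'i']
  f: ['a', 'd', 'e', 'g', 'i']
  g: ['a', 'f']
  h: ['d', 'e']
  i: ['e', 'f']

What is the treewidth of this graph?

A width-2 tree decomposition is:
Bags: B1 = {a, e, f}  B2 = {a, f, g}  B3 = {d, e, f}  B4 = {c, d, e}  B5 = {b, d, e}  B6 = {e, f, i}  B7 = {d, e, h}
Tree: B1–B2, B1–B3, B3–B4, B4–B5, B3–B6, B5–B7
The largest bag has 3 vertices, giving width 2; this decomposition certifies tw(G) ≤ 2. Conversely, {a, f, g} is a clique of size 3, and the vertices of any clique must share a bag in every tree decomposition; so some bag has ≥ 3 vertices and tw(G) ≥ 2. Hence tw(G) = 2 exactly.

2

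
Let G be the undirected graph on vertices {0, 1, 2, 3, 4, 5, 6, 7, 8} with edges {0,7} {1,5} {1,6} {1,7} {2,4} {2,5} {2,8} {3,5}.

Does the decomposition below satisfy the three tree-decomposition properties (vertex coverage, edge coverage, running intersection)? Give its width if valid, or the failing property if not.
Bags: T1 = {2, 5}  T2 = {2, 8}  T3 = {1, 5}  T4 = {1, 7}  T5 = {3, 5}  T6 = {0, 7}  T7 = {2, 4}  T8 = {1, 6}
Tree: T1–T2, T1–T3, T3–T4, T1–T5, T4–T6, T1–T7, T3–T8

Checking the three conditions: (i) the bags cover all of {0, 1, 2, 3, 4, 5, 6, 7, 8}; (ii) for each edge, some bag contains both endpoints; (iii) the bags containing any fixed vertex form a subtree. All hold, so the decomposition is valid with width 2 − 1 = 1.

Yes; width 1.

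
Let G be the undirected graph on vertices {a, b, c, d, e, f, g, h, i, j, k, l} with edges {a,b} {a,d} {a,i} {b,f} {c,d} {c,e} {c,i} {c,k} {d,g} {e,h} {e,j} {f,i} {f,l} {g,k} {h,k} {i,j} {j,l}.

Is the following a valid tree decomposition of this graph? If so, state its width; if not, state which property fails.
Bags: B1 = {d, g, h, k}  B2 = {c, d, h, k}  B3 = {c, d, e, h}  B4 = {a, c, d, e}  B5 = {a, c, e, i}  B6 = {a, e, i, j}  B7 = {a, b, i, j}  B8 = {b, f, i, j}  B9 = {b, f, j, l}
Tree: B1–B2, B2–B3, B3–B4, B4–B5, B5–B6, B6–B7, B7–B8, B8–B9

Checking the three conditions: (i) the bags cover all of {a, b, c, d, e, f, g, h, i, j, k, l}; (ii) for each edge, some bag contains both endpoints; (iii) the bags containing any fixed vertex form a subtree. All hold, so the decomposition is valid with width 4 − 1 = 3.

Yes; width 3.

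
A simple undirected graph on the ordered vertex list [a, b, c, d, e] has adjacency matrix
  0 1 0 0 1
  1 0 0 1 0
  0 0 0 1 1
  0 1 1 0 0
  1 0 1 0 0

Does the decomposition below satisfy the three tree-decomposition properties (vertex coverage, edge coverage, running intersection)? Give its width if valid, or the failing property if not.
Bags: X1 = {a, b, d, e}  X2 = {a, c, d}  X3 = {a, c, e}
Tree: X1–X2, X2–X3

No — bags containing vertex e are not connected in the tree.

A tree decomposition must satisfy three properties: every vertex lies in some bag; for every edge, both endpoints lie together in some bag; and for every vertex, the bags containing it form a connected subtree. Here bags containing vertex e are not connected in the tree, so the decomposition is invalid.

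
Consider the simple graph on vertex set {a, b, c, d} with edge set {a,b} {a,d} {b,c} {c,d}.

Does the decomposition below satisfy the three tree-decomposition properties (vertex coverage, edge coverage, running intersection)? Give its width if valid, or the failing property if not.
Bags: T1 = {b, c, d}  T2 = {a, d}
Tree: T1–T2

A tree decomposition must satisfy three properties: every vertex lies in some bag; for every edge, both endpoints lie together in some bag; and for every vertex, the bags containing it form a connected subtree. Here edge (b,a) lies in no bag, so the decomposition is invalid.

No — edge (b,a) lies in no bag.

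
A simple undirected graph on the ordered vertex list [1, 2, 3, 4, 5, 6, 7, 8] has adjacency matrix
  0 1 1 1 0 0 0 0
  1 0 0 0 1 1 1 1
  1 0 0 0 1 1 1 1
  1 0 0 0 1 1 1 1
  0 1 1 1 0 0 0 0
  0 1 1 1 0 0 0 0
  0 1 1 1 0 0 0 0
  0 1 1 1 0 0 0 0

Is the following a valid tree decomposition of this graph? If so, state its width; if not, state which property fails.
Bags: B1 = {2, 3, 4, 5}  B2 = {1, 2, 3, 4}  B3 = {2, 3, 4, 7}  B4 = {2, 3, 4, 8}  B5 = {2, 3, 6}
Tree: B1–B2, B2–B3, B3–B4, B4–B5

No — edge (4,6) lies in no bag.

A tree decomposition must satisfy three properties: every vertex lies in some bag; for every edge, both endpoints lie together in some bag; and for every vertex, the bags containing it form a connected subtree. Here edge (4,6) lies in no bag, so the decomposition is invalid.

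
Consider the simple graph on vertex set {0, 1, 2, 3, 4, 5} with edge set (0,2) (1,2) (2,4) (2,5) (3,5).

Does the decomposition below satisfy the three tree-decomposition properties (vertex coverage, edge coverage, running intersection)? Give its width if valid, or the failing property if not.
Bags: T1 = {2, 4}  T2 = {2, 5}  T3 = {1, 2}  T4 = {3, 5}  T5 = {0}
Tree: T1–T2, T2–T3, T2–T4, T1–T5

No — edge (2,0) lies in no bag.

A tree decomposition must satisfy three properties: every vertex lies in some bag; for every edge, both endpoints lie together in some bag; and for every vertex, the bags containing it form a connected subtree. Here edge (2,0) lies in no bag, so the decomposition is invalid.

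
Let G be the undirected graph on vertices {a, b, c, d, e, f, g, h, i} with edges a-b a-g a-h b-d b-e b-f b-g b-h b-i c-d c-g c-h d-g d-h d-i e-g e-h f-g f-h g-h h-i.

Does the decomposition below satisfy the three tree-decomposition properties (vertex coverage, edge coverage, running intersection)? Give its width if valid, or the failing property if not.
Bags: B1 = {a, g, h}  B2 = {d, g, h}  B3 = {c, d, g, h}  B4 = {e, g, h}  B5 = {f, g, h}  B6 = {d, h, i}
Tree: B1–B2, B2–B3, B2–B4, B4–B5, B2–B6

No — vertex b appears in no bag.

A tree decomposition must satisfy three properties: every vertex lies in some bag; for every edge, both endpoints lie together in some bag; and for every vertex, the bags containing it form a connected subtree. Here vertex b appears in no bag, so the decomposition is invalid.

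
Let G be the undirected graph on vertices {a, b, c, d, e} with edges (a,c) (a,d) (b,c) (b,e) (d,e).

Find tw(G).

A width-2 tree decomposition is:
Bags: B1 = {a, b, c}  B2 = {a, b, d}  B3 = {b, d, e}
Tree: B1–B2, B2–B3
Every bag has size at most 3, so the width is 3 − 1 = 2 and tw(G) ≤ 2. The edges b–c–a–d–e–b form a cycle, so G is not a tree and its treewidth is at least 2. Hence tw(G) = 2 exactly.

2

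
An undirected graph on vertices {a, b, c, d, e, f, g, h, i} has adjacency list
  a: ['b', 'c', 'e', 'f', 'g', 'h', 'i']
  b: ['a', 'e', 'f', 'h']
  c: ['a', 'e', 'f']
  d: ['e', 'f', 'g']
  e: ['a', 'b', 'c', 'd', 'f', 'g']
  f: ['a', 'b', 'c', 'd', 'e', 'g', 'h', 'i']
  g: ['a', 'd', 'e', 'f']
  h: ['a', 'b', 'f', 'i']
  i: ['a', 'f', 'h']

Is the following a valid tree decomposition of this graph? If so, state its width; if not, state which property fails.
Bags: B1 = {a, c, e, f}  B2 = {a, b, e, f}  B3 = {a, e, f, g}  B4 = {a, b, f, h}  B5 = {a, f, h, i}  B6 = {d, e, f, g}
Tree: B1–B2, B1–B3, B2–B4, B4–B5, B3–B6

Yes; width 3.

Checking the three conditions: (i) the bags cover all of {a, b, c, d, e, f, g, h, i}; (ii) for each edge, some bag contains both endpoints; (iii) the bags containing any fixed vertex form a subtree. All hold, so the decomposition is valid with width 4 − 1 = 3.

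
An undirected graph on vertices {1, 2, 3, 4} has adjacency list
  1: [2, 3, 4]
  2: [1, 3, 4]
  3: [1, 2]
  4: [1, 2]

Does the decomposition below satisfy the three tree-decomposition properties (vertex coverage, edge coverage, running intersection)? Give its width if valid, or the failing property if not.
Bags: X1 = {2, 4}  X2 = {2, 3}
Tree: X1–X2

A tree decomposition must satisfy three properties: every vertex lies in some bag; for every edge, both endpoints lie together in some bag; and for every vertex, the bags containing it form a connected subtree. Here vertex 1 appears in no bag, so the decomposition is invalid.

No — vertex 1 appears in no bag.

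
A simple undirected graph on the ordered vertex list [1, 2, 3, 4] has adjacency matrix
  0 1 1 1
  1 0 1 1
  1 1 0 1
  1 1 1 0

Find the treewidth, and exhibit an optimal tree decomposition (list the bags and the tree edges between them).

Treewidth 3.
One such decomposition:
Bags: B1 = {1, 2, 3, 4}
Tree: (single bag)

With just one bag of size 4, the width is 4 − 1 = 3, so tw(G) ≤ 3. On the other hand G contains the 4-clique {1, 2, 3, 4}. A clique must lie in a single bag of any decomposition, so no decomposition can have width below 3. Therefore the treewidth is 3.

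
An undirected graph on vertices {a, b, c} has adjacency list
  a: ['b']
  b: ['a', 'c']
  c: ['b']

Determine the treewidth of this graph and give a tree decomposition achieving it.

Treewidth 1.
One such decomposition:
Bags: B1 = {b, c}  B2 = {a, b}
Tree: B1–B2

Each bag holds 2 vertices, so the decomposition has width 1, which upper-bounds the treewidth. Any graph with an edge has treewidth ≥ 1, and G has the edge b–c. Therefore the treewidth is 1.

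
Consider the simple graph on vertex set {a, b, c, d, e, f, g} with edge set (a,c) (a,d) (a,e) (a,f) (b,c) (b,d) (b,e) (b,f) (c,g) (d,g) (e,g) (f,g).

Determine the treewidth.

3

A width-3 tree decomposition is:
Bags: B1 = {a, b, f, g}  B2 = {a, b, e, g}  B3 = {a, b, d, g}  B4 = {a, b, c, g}
Tree: B1–B2, B2–B3, B3–B4
The largest bag has 4 vertices, giving width 3; this decomposition certifies tw(G) ≤ 3. For the lower bound: the 4 vertex sets {b,f}, {e,g}, {a}, {d} are disjoint, each induces a connected subgraph, and every pair is joined by at least one edge of G. Contracting each set to a single vertex therefore yields K_{4} as a minor, and since treewidth is minor-monotone, tw(G) ≥ tw(K_{4}) = 3. Hence tw(G) = 3 exactly.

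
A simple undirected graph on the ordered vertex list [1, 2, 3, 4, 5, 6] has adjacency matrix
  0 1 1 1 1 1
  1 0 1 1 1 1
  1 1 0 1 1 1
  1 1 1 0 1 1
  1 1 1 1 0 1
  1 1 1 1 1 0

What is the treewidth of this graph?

5

A width-5 tree decomposition is:
Bags: B1 = {1, 2, 3, 4, 5, 6}
Tree: (single bag)
With just one bag of size 6, the width is 6 − 1 = 5, so tw(G) ≤ 5. For the lower bound, the 6 vertices {1, 2, 3, 4, 5, 6} are pairwise adjacent, and any tree decomposition puts a clique entirely inside one bag — forcing width ≥ 5. The upper and lower bounds meet at 5, so that is the treewidth.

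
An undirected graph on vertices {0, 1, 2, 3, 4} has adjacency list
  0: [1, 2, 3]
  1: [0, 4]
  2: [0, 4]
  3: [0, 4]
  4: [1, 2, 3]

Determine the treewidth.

A width-2 tree decomposition is:
Bags: B1 = {0, 3, 4}  B2 = {0, 1, 4}  B3 = {0, 2, 4}
Tree: B1–B2, B2–B3
Every bag has size at most 3, so the width is 3 − 1 = 2 and tw(G) ≤ 2. The edges 3–0–1–4–3 form a cycle, so G is not a tree and its treewidth is at least 2. Therefore the treewidth is 2.

2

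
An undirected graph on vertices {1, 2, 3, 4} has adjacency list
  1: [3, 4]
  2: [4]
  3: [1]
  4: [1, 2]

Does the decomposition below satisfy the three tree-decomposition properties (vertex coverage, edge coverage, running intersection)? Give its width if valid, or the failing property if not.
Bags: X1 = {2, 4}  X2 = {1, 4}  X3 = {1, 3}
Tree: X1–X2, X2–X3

Yes; width 1.

Every vertex of G appears in some bag (union = {1, 2, 3, 4}); every edge is covered by a bag; and for each vertex v the set of bags containing v is connected in the bag tree. The decomposition is therefore valid. The largest bag has 2 vertices, so the width is 1.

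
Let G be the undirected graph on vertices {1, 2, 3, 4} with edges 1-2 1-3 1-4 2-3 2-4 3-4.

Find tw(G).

3

A width-3 tree decomposition is:
Bags: B1 = {1, 2, 3, 4}
Tree: (single bag)
A single bag containing all 4 vertices is trivially a valid decomposition of width 3. Conversely, {1, 2, 3, 4} is a clique of size 4, and the vertices of any clique must share a bag in every tree decomposition; so some bag has ≥ 4 vertices and tw(G) ≥ 3. Combining the bounds, tw(G) = 3.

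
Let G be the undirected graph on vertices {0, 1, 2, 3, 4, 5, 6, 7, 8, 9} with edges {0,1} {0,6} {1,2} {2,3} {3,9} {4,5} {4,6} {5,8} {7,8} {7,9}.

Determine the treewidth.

A width-2 tree decomposition is:
Bags: B1 = {2, 3, 9}  B2 = {1, 2, 9}  B3 = {0, 1, 9}  B4 = {0, 6, 9}  B5 = {4, 6, 9}  B6 = {4, 5, 9}  B7 = {5, 8, 9}  B8 = {7, 8, 9}
Tree: B1–B2, B2–B3, B3–B4, B4–B5, B5–B6, B6–B7, B7–B8
Each bag holds 3 vertices, so the decomposition has width 2, which upper-bounds the treewidth. The edges 9–3–2–1–0–6–4–5–8–7–9 form a cycle, so G is not a tree and its treewidth is at least 2. Combining the bounds, tw(G) = 2.

2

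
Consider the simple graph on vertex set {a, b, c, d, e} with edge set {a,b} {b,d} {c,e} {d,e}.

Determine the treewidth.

1

A width-1 tree decomposition is:
Bags: B1 = {c, e}  B2 = {d, e}  B3 = {b, d}  B4 = {a, b}
Tree: B1–B2, B2–B3, B3–B4
The largest bag has 2 vertices, giving width 1; this decomposition certifies tw(G) ≤ 1. Since G has at least one edge (e.g. c–e), it is not an edgeless graph, so tw(G) ≥ 1. Therefore the treewidth is 1.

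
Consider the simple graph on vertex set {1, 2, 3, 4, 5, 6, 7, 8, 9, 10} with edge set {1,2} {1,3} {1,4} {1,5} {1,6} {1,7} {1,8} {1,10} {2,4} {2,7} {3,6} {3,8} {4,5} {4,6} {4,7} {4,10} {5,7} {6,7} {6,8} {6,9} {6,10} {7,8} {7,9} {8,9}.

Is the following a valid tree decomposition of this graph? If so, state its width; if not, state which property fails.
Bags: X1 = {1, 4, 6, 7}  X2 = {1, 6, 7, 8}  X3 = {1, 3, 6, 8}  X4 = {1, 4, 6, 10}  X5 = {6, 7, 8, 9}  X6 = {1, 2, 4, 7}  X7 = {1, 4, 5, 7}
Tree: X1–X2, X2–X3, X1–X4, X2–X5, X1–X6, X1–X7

Vertex coverage: the bags together contain {1, 2, 3, 4, 5, 6, 7, 8, 9, 10}, the full vertex set. Edge coverage: each edge of G has both endpoints in at least one bag. Running intersection: for every vertex, the bags containing it form a connected subtree. All three properties hold, so this is a valid tree decomposition of width max|bag| − 1 = 3, and hence tw(G) ≤ 3.

Yes; width 3.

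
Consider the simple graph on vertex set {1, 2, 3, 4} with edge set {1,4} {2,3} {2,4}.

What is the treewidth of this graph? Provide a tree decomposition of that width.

Treewidth 1.
One optimal decomposition is:
Bags: B1 = {2, 4}  B2 = {1, 4}  B3 = {2, 3}
Tree: B1–B2, B1–B3

The largest bag has 2 vertices, giving width 1; this decomposition certifies tw(G) ≤ 1. G has an edge, so its treewidth is at least 1. Hence tw(G) = 1 exactly.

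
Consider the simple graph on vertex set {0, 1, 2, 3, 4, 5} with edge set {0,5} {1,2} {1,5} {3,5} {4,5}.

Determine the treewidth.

A width-1 tree decomposition is:
Bags: B1 = {1, 5}  B2 = {3, 5}  B3 = {0, 5}  B4 = {4, 5}  B5 = {1, 2}
Tree: B1–B2, B1–B3, B1–B4, B1–B5
Each bag holds 2 vertices, so the decomposition has width 1, which upper-bounds the treewidth. Since G has at least one edge (e.g. 1–5), it is not an edgeless graph, so tw(G) ≥ 1. The upper and lower bounds meet at 1, so that is the treewidth.

1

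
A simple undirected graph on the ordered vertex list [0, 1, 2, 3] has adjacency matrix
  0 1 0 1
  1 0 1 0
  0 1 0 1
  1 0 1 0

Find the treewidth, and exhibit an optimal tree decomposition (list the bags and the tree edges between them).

Treewidth 2.
One such decomposition:
Bags: B1 = {1, 2, 3}  B2 = {0, 1, 3}
Tree: B1–B2

The largest bag has 3 vertices, giving width 2; this decomposition certifies tw(G) ≤ 2. The edges 1–2–3–0–1 form a cycle, so G is not a tree and its treewidth is at least 2. The upper and lower bounds meet at 2, so that is the treewidth.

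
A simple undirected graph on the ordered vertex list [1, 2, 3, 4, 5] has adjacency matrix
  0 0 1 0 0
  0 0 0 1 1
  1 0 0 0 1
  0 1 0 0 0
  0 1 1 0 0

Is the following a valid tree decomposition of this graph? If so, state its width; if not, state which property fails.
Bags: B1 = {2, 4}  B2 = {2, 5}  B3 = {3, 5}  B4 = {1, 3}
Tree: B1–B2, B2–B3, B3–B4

Yes; width 1.

Checking the three conditions: (i) the bags cover all of {1, 2, 3, 4, 5}; (ii) for each edge, some bag contains both endpoints; (iii) the bags containing any fixed vertex form a subtree. All hold, so the decomposition is valid with width 2 − 1 = 1.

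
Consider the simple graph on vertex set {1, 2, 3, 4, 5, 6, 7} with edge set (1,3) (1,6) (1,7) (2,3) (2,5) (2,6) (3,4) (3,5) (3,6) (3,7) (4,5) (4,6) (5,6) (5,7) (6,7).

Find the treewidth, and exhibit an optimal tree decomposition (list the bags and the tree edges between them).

Every bag has size at most 4, so the width is 4 − 1 = 3 and tw(G) ≤ 3. Conversely, {1, 3, 6, 7} is a clique of size 4, and the vertices of any clique must share a bag in every tree decomposition; so some bag has ≥ 4 vertices and tw(G) ≥ 3. Combining the bounds, tw(G) = 3.

Treewidth 3.
One optimal decomposition is:
Bags: B1 = {3, 5, 6, 7}  B2 = {1, 3, 6, 7}  B3 = {3, 4, 5, 6}  B4 = {2, 3, 5, 6}
Tree: B1–B2, B1–B3, B3–B4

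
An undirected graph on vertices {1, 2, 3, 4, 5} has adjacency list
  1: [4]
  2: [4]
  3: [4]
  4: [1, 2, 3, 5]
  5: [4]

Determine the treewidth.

1

A width-1 tree decomposition is:
Bags: B1 = {1, 4}  B2 = {4, 5}  B3 = {3, 4}  B4 = {2, 4}
Tree: B1–B2, B1–B3, B3–B4
Every bag has size at most 2, so the width is 2 − 1 = 1 and tw(G) ≤ 1. Since G has at least one edge (e.g. 1–4), it is not an edgeless graph, so tw(G) ≥ 1. Therefore the treewidth is 1.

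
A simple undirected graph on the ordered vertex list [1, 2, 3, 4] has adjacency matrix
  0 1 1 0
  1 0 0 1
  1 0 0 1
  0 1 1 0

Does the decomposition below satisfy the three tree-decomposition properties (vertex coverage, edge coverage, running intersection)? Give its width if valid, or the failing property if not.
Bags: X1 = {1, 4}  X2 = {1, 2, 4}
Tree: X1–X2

No — vertex 3 appears in no bag.

A tree decomposition must satisfy three properties: every vertex lies in some bag; for every edge, both endpoints lie together in some bag; and for every vertex, the bags containing it form a connected subtree. Here vertex 3 appears in no bag, so the decomposition is invalid.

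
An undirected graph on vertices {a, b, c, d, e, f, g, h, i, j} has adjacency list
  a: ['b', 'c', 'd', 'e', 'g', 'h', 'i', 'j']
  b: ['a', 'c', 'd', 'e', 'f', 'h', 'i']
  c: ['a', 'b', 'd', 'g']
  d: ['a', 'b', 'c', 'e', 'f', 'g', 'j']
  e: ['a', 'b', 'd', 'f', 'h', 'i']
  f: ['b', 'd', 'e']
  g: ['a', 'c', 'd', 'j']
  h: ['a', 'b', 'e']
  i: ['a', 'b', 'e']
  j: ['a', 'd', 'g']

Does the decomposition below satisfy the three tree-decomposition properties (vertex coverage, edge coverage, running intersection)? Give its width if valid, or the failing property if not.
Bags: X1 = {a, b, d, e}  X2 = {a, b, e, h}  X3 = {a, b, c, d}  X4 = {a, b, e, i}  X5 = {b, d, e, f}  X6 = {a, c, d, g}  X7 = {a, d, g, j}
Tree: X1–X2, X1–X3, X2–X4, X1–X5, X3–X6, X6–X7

Yes; width 3.

Vertex coverage: the bags together contain {a, b, c, d, e, f, g, h, i, j}, the full vertex set. Edge coverage: each edge of G has both endpoints in at least one bag. Running intersection: for every vertex, the bags containing it form a connected subtree. All three properties hold, so this is a valid tree decomposition of width max|bag| − 1 = 3, and hence tw(G) ≤ 3.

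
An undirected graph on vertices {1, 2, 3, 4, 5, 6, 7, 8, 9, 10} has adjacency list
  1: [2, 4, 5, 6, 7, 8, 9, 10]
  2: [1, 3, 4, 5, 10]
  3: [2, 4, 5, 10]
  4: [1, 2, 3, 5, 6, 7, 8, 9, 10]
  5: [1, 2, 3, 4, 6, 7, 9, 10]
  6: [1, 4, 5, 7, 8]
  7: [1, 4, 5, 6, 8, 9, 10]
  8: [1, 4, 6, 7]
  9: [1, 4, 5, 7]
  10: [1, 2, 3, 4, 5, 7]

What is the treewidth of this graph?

4

A width-4 tree decomposition is:
Bags: B1 = {1, 4, 5, 7, 10}  B2 = {1, 4, 5, 6, 7}  B3 = {1, 4, 5, 7, 9}  B4 = {1, 2, 4, 5, 10}  B5 = {2, 3, 4, 5, 10}  B6 = {1, 4, 6, 7, 8}
Tree: B1–B2, B2–B3, B1–B4, B4–B5, B2–B6
Every bag has size at most 5, so the width is 5 − 1 = 4 and tw(G) ≤ 4. On the other hand G contains the 5-clique {1, 4, 6, 7, 8}. A clique must lie in a single bag of any decomposition, so no decomposition can have width below 4. Therefore the treewidth is 4.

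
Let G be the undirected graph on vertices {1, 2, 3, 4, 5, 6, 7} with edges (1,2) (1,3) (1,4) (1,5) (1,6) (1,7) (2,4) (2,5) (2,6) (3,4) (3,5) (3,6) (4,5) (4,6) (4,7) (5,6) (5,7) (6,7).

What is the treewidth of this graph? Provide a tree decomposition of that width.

Treewidth 4.
Bags: B1 = {1, 4, 5, 6, 7}  B2 = {1, 3, 4, 5, 6}  B3 = {1, 2, 4, 5, 6}
Tree: B1–B2, B1–B3

Every bag has size at most 5, so the width is 5 − 1 = 4 and tw(G) ≤ 4. On the other hand G contains the 5-clique {1, 2, 4, 5, 6}. A clique must lie in a single bag of any decomposition, so no decomposition can have width below 4. Hence tw(G) = 4 exactly.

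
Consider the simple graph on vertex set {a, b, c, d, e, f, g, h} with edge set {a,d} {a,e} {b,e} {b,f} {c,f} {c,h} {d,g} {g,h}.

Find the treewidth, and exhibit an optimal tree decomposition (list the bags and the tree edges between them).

Each bag holds 3 vertices, so the decomposition has width 2, which upper-bounds the treewidth. Since a–d–g–h–c–f–b–e–a is a cycle in G, G is not acyclic. Forests are exactly the graphs of treewidth ≤ 1, so tw(G) ≥ 2. The upper and lower bounds meet at 2, so that is the treewidth.

Treewidth 2.
One such decomposition:
Bags: B1 = {a, d, g}  B2 = {a, g, h}  B3 = {a, c, h}  B4 = {a, c, f}  B5 = {a, b, f}  B6 = {a, b, e}
Tree: B1–B2, B2–B3, B3–B4, B4–B5, B5–B6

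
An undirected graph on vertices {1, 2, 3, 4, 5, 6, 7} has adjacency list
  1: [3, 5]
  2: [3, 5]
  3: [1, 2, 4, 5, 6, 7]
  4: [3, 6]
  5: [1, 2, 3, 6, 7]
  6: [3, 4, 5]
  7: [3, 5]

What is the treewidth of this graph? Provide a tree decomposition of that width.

Treewidth 2.
One optimal decomposition is:
Bags: B1 = {1, 3, 5}  B2 = {3, 5, 6}  B3 = {2, 3, 5}  B4 = {3, 4, 6}  B5 = {3, 5, 7}
Tree: B1–B2, B1–B3, B2–B4, B3–B5

Every bag has size at most 3, so the width is 3 − 1 = 2 and tw(G) ≤ 2. For the lower bound, the 3 vertices {3, 4, 6} are pairwise adjacent, and any tree decomposition puts a clique entirely inside one bag — forcing width ≥ 2. Hence tw(G) = 2 exactly.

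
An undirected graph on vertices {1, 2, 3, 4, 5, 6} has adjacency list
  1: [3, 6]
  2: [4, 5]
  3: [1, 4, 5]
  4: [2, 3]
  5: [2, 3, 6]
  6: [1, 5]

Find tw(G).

A width-2 tree decomposition is:
Bags: B1 = {1, 3, 6}  B2 = {3, 5, 6}  B3 = {3, 4, 5}  B4 = {2, 4, 5}
Tree: B1–B2, B2–B3, B3–B4
Each bag holds 3 vertices, so the decomposition has width 2, which upper-bounds the treewidth. Since 1–6–5–3–1 is a cycle in G, G is not acyclic. Forests are exactly the graphs of treewidth ≤ 1, so tw(G) ≥ 2. Combining the bounds, tw(G) = 2.

2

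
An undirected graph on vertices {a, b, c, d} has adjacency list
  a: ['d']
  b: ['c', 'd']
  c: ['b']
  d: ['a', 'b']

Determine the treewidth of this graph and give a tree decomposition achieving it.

Treewidth 1.
Bags: B1 = {a, d}  B2 = {b, d}  B3 = {b, c}
Tree: B1–B2, B2–B3

Each bag holds 2 vertices, so the decomposition has width 1, which upper-bounds the treewidth. Since G has at least one edge (e.g. d–a), it is not an edgeless graph, so tw(G) ≥ 1. The upper and lower bounds meet at 1, so that is the treewidth.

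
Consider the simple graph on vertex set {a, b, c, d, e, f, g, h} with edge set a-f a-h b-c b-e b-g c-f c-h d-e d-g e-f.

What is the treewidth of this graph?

A width-2 tree decomposition is:
Bags: B1 = {a, f, h}  B2 = {c, f, h}  B3 = {c, e, f}  B4 = {b, c, e}  B5 = {b, d, e}  B6 = {b, d, g}
Tree: B1–B2, B2–B3, B3–B4, B4–B5, B5–B6
Each bag holds 3 vertices, so the decomposition has width 2, which upper-bounds the treewidth. The edges a–h–c–f–a form a cycle, so G is not a tree and its treewidth is at least 2. The upper and lower bounds meet at 2, so that is the treewidth.

2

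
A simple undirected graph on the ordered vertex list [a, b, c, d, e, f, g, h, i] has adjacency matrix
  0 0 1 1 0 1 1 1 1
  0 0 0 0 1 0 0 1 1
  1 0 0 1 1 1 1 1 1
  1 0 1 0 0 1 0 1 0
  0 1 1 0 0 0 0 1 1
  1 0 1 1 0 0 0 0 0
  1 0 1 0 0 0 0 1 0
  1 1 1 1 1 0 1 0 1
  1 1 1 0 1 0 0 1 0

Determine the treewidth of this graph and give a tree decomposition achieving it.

Every bag has size at most 4, so the width is 4 − 1 = 3 and tw(G) ≤ 3. On the other hand G contains the 4-clique {c, e, h, i}. A clique must lie in a single bag of any decomposition, so no decomposition can have width below 3. Therefore the treewidth is 3.

Treewidth 3.
One such decomposition:
Bags: B1 = {a, c, h, i}  B2 = {a, c, g, h}  B3 = {a, c, d, h}  B4 = {c, e, h, i}  B5 = {a, c, d, f}  B6 = {b, e, h, i}
Tree: B1–B2, B2–B3, B1–B4, B3–B5, B4–B6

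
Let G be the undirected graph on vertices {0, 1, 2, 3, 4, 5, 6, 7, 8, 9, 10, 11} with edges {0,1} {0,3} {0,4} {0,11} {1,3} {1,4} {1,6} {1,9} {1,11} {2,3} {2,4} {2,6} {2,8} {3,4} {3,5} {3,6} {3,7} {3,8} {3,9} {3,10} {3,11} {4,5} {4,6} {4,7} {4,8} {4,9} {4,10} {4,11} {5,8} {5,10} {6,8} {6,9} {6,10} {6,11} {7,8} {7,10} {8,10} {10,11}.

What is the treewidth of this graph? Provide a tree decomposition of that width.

Treewidth 4.
Bags: B1 = {3, 4, 6, 8, 10}  B2 = {2, 3, 4, 6, 8}  B3 = {3, 4, 5, 8, 10}  B4 = {3, 4, 6, 10, 11}  B5 = {1, 3, 4, 6, 11}  B6 = {0, 1, 3, 4, 11}  B7 = {1, 3, 4, 6, 9}  B8 = {3, 4, 7, 8, 10}
Tree: B1–B2, B1–B3, B1–B4, B4–B5, B5–B6, B5–B7, B1–B8

The largest bag has 5 vertices, giving width 4; this decomposition certifies tw(G) ≤ 4. On the other hand G contains the 5-clique {0, 1, 3, 4, 11}. A clique must lie in a single bag of any decomposition, so no decomposition can have width below 4. Therefore the treewidth is 4.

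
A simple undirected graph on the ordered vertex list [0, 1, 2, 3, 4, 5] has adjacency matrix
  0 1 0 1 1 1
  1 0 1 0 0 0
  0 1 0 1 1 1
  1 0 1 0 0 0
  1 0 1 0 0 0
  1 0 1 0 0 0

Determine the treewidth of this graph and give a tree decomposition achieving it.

Every bag has size at most 3, so the width is 3 − 1 = 2 and tw(G) ≤ 2. Since 0–5–2–3–0 is a cycle in G, G is not acyclic. Forests are exactly the graphs of treewidth ≤ 1, so tw(G) ≥ 2. The upper and lower bounds meet at 2, so that is the treewidth.

Treewidth 2.
One optimal decomposition is:
Bags: B1 = {0, 2, 5}  B2 = {0, 2, 3}  B3 = {0, 1, 2}  B4 = {0, 2, 4}
Tree: B1–B2, B2–B3, B3–B4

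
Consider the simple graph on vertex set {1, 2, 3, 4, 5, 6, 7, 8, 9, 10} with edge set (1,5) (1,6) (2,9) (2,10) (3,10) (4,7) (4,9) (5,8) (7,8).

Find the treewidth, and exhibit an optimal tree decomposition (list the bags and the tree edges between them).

Treewidth 1.
Bags: B1 = {3, 10}  B2 = {2, 10}  B3 = {2, 9}  B4 = {4, 9}  B5 = {4, 7}  B6 = {7, 8}  B7 = {5, 8}  B8 = {1, 5}  B9 = {1, 6}
Tree: B1–B2, B2–B3, B3–B4, B4–B5, B5–B6, B6–B7, B7–B8, B8–B9

The largest bag has 2 vertices, giving width 1; this decomposition certifies tw(G) ≤ 1. Since G has at least one edge (e.g. 3–10), it is not an edgeless graph, so tw(G) ≥ 1. Therefore the treewidth is 1.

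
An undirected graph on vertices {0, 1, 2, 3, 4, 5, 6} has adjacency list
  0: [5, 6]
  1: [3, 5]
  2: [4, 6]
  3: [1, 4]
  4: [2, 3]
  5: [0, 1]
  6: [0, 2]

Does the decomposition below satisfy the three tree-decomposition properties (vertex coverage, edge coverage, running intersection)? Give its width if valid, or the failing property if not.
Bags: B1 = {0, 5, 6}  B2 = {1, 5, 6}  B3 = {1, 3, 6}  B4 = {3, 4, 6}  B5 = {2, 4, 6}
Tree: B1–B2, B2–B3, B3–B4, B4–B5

Every vertex of G appears in some bag (union = {0, 1, 2, 3, 4, 5, 6}); every edge is covered by a bag; and for each vertex v the set of bags containing v is connected in the bag tree. The decomposition is therefore valid. The largest bag has 3 vertices, so the width is 2.

Yes; width 2.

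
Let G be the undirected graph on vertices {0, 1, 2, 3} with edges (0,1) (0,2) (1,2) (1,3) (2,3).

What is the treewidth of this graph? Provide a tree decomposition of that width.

Treewidth 2.
Bags: B1 = {0, 1, 2}  B2 = {1, 2, 3}
Tree: B1–B2

Every bag has size at most 3, so the width is 3 − 1 = 2 and tw(G) ≤ 2. For the lower bound, the 3 vertices {0, 1, 2} are pairwise adjacent, and any tree decomposition puts a clique entirely inside one bag — forcing width ≥ 2. Combining the bounds, tw(G) = 2.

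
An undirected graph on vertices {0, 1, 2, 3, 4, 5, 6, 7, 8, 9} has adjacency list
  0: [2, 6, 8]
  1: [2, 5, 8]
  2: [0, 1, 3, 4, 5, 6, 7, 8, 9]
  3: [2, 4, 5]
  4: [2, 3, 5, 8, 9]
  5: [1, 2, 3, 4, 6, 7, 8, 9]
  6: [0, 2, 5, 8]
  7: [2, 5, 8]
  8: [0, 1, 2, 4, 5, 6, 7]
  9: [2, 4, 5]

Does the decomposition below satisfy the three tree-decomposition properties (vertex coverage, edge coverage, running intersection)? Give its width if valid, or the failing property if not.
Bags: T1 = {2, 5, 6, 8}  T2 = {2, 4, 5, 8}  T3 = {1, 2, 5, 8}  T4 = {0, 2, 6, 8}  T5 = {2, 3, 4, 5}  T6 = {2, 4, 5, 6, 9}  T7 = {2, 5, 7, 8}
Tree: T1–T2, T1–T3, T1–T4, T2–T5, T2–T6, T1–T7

No — bags containing vertex 6 are not connected in the tree.

A tree decomposition must satisfy three properties: every vertex lies in some bag; for every edge, both endpoints lie together in some bag; and for every vertex, the bags containing it form a connected subtree. Here bags containing vertex 6 are not connected in the tree, so the decomposition is invalid.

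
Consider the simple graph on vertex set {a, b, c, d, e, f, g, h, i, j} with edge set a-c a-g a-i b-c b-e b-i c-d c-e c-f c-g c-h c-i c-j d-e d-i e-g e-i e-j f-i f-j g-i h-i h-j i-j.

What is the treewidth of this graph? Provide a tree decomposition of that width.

Each bag holds 4 vertices, so the decomposition has width 3, which upper-bounds the treewidth. Conversely, {a, c, g, i} is a clique of size 4, and the vertices of any clique must share a bag in every tree decomposition; so some bag has ≥ 4 vertices and tw(G) ≥ 3. Therefore the treewidth is 3.

Treewidth 3.
One such decomposition:
Bags: B1 = {c, d, e, i}  B2 = {b, c, e, i}  B3 = {c, e, g, i}  B4 = {c, e, i, j}  B5 = {a, c, g, i}  B6 = {c, h, i, j}  B7 = {c, f, i, j}
Tree: B1–B2, B1–B3, B3–B4, B3–B5, B4–B6, B4–B7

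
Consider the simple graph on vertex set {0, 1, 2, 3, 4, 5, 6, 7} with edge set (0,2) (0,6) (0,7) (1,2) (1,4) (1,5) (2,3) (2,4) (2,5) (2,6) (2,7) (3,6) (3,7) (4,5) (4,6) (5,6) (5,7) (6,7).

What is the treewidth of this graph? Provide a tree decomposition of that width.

Treewidth 3.
One optimal decomposition is:
Bags: B1 = {1, 2, 4, 5}  B2 = {2, 4, 5, 6}  B3 = {2, 5, 6, 7}  B4 = {2, 3, 6, 7}  B5 = {0, 2, 6, 7}
Tree: B1–B2, B2–B3, B3–B4, B3–B5

Each bag holds 4 vertices, so the decomposition has width 3, which upper-bounds the treewidth. Conversely, {1, 2, 4, 5} is a clique of size 4, and the vertices of any clique must share a bag in every tree decomposition; so some bag has ≥ 4 vertices and tw(G) ≥ 3. Therefore the treewidth is 3.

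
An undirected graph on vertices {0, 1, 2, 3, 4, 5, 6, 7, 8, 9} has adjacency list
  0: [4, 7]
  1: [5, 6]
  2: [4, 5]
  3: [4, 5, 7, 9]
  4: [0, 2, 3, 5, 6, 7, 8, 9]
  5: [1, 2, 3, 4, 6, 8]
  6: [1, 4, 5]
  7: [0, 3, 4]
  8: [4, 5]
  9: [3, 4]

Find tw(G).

2

A width-2 tree decomposition is:
Bags: B1 = {3, 4, 7}  B2 = {3, 4, 5}  B3 = {4, 5, 8}  B4 = {3, 4, 9}  B5 = {4, 5, 6}  B6 = {0, 4, 7}  B7 = {2, 4, 5}  B8 = {1, 5, 6}
Tree: B1–B2, B2–B3, B1–B4, B3–B5, B1–B6, B5–B7, B5–B8
Every bag has size at most 3, so the width is 3 − 1 = 2 and tw(G) ≤ 2. Conversely, {1, 5, 6} is a clique of size 3, and the vertices of any clique must share a bag in every tree decomposition; so some bag has ≥ 3 vertices and tw(G) ≥ 2. The upper and lower bounds meet at 2, so that is the treewidth.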